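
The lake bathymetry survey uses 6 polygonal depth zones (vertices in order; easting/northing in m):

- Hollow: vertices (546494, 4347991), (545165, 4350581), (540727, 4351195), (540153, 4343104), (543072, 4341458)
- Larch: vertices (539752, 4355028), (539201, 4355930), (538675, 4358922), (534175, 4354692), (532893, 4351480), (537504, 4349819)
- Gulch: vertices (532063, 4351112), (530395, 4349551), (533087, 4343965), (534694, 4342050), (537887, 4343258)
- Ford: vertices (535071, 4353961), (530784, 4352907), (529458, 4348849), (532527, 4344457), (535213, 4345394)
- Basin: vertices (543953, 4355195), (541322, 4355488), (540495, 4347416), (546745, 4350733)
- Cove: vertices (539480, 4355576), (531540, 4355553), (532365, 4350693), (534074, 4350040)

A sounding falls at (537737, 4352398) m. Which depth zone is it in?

Cast a ray rightward from (537737, 4352398). For each polygon, the edges (by vertex number in listed order) whose endpoints lie on opposite sides of northing = 4352398, where each meets that height, and whether that is right or left of the point:
Hollow: no edge straddles that height → 0 crossings.
Larch: 4–5 at easting≈533259.4 (left), 6–1 at easting≈538617.0 (right) → 1 crossing.
Gulch: no edge straddles that height → 0 crossings.
Ford: 2–3 at easting≈530617.7 (left), 5–1 at easting≈535096.9 (left) → 0 crossings.
Basin: 2–3 at easting≈541005.4 (right), 4–1 at easting≈545703.2 (right) → 2 crossings.
Cove: 2–3 at easting≈532075.6 (left), 4–1 at easting≈536376.6 (left) → 0 crossings.
Only Larch has an odd count, so the point is inside Larch.

Larch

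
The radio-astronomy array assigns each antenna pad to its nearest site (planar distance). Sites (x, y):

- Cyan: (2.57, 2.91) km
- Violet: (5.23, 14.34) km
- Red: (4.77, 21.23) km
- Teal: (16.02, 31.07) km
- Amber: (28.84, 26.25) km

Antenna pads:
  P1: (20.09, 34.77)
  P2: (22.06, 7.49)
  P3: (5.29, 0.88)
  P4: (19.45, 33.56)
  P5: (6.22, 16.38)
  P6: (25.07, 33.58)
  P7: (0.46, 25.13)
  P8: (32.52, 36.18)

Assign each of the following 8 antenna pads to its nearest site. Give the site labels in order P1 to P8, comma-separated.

P1 → Teal (d²=30.25)
P2 → Violet (d²=330.17)
P3 → Cyan (d²=11.52)
P4 → Teal (d²=17.97)
P5 → Violet (d²=5.14)
P6 → Amber (d²=67.94)
P7 → Red (d²=33.79)
P8 → Amber (d²=112.15)

Teal, Violet, Cyan, Teal, Violet, Amber, Red, Amber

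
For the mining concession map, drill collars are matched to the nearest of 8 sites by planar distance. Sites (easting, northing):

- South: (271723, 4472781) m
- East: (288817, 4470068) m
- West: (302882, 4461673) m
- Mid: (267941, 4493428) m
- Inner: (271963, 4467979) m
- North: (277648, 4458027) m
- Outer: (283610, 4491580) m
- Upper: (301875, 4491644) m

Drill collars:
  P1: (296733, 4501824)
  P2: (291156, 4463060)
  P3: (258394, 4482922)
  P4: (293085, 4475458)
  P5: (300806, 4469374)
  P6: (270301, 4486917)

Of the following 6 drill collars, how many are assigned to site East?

2

P1 → Upper
P2 → East
P3 → Mid
P4 → East
P5 → West
P6 → Mid
2 of the 6 go to East.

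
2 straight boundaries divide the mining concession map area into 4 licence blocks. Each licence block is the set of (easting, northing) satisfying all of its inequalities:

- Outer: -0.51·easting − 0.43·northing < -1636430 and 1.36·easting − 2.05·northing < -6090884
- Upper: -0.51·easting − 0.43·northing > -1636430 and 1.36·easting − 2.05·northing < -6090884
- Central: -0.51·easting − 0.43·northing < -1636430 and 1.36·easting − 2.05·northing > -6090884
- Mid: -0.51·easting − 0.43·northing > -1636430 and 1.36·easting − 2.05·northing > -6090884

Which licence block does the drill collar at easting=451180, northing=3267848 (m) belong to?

-0.51·451180 − 0.43·3267848 = -1635276.440, which is > -1636430
1.36·451180 − 2.05·3267848 = -6085483.600, which is > -6090884
This sign pattern matches Mid.

Mid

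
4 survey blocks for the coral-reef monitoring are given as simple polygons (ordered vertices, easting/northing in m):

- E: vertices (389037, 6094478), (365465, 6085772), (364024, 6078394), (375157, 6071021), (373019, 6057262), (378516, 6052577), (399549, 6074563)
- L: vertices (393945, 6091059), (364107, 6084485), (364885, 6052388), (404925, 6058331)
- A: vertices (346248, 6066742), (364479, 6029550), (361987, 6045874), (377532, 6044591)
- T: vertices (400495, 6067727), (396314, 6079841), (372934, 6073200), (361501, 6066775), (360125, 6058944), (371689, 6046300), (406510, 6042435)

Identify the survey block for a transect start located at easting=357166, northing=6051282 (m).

A

Cast a ray rightward from (357166, 6051282). For each polygon, the edges (by vertex number in listed order) whose endpoints lie on opposite sides of northing = 6051282, where each meets that height, and whether that is right or left of the point:
E: no edge straddles that height → 0 crossings.
L: no edge straddles that height → 0 crossings.
A: 1–2 at easting≈353826.3 (left), 4–1 at easting≈368082.3 (right) → 1 crossing.
T: 5–6 at easting≈367132.5 (right), 7–1 at easting≈404406.0 (right) → 2 crossings.
Only A has an odd count, so the point is inside A.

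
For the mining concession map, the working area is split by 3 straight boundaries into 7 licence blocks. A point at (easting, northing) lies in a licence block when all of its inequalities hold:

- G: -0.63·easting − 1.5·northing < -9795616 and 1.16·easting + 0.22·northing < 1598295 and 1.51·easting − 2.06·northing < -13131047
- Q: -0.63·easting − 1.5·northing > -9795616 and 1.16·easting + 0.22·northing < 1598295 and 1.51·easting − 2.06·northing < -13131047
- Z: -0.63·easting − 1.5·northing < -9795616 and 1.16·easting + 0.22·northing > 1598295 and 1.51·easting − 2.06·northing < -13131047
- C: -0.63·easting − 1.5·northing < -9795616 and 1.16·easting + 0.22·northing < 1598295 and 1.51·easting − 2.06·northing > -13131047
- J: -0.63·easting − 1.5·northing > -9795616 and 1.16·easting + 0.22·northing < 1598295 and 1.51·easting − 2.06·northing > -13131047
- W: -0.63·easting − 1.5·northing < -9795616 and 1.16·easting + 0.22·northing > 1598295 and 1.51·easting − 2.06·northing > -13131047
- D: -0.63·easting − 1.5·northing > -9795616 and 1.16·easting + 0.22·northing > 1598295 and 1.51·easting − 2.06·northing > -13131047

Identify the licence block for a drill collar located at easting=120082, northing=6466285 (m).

-0.63·120082 − 1.5·6466285 = -9775079.160, which is > -9795616
1.16·120082 + 0.22·6466285 = 1561877.820, which is < 1598295
1.51·120082 − 2.06·6466285 = -13139223.280, which is < -13131047
This sign pattern matches Q.

Q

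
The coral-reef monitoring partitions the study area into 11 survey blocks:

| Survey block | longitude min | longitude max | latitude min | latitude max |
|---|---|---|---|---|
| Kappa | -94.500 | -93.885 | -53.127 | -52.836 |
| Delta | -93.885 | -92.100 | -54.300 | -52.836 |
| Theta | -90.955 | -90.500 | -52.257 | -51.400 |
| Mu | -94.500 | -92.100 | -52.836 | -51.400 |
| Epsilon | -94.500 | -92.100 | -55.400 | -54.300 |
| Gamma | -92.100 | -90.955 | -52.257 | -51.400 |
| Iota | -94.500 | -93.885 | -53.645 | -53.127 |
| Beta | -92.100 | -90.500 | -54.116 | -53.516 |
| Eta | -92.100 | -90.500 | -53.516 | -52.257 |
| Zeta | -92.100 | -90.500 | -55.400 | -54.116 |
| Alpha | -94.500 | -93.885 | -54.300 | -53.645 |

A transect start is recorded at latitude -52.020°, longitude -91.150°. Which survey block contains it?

Gamma

The point has longitude = -91.150 and latitude = -52.020.
Only Gamma satisfies -92.100 ≤ longitude ≤ -90.955 and -52.257 ≤ latitude ≤ -51.400.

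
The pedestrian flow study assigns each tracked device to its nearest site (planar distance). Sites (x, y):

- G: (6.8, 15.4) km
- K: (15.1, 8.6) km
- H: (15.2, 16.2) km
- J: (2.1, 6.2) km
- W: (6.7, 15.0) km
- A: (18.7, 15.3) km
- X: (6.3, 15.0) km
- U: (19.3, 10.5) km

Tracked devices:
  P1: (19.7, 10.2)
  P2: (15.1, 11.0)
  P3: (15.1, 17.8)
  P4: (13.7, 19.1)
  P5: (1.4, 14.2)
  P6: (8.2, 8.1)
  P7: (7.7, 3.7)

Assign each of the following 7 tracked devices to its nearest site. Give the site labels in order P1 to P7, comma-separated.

U, K, H, H, X, J, J

P1 → U (d²=0.25)
P2 → K (d²=5.76)
P3 → H (d²=2.57)
P4 → H (d²=10.66)
P5 → X (d²=24.65)
P6 → J (d²=40.82)
P7 → J (d²=37.61)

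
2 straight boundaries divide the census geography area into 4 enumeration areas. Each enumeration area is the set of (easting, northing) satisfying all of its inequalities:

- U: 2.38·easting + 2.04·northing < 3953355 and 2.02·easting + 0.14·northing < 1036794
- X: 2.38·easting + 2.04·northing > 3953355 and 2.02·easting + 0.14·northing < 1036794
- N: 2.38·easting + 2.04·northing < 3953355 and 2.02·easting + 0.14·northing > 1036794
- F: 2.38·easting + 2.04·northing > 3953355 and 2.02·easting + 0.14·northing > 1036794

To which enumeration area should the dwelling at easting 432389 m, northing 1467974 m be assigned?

2.38·432389 + 2.04·1467974 = 4023752.780, which is > 3953355
2.02·432389 + 0.14·1467974 = 1078942.140, which is > 1036794
This sign pattern matches F.

F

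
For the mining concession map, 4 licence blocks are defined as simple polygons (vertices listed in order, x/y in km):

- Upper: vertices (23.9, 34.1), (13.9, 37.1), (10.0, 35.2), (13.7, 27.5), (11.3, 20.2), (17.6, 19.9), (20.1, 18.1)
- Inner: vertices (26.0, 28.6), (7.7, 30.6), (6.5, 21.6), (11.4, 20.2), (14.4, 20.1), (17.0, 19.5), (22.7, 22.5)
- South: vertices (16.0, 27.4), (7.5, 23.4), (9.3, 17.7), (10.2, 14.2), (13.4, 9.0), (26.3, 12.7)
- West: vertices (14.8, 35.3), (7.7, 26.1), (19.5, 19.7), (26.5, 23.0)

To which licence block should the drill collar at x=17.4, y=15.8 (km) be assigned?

Cast a ray rightward from (17.4, 15.8). For each polygon, the edges (by vertex number in listed order) whose endpoints lie on opposite sides of y = 15.8, where each meets that height, and whether that is right or left of the point:
Upper: no edge straddles that height → 0 crossings.
Inner: no edge straddles that height → 0 crossings.
South: 3–4 at x≈9.79 (left), 6–1 at x≈24.13 (right) → 1 crossing.
West: no edge straddles that height → 0 crossings.
Only South has an odd count, so the point is inside South.

South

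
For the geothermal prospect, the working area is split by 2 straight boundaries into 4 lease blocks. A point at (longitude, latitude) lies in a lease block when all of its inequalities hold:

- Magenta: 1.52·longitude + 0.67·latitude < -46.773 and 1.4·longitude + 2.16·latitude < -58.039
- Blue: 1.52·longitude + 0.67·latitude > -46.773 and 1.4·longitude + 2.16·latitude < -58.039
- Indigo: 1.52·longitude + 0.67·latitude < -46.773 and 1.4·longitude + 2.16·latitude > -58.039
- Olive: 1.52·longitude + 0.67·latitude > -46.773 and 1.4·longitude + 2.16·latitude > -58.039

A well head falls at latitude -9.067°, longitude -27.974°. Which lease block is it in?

Magenta

1.52·-27.974 + 0.67·-9.067 = -48.595, which is < -46.773
1.4·-27.974 + 2.16·-9.067 = -58.748, which is < -58.039
This sign pattern matches Magenta.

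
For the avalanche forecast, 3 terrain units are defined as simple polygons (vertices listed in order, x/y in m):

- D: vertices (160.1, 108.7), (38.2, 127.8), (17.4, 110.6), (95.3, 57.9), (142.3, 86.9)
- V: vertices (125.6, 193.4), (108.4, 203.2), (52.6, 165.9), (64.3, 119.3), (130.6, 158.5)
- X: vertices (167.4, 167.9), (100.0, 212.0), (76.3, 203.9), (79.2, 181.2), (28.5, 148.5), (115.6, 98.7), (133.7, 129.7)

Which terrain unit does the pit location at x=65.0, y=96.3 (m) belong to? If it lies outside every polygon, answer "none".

Cast a ray rightward from (65.0, 96.3). For each polygon, the edges (by vertex number in listed order) whose endpoints lie on opposite sides of y = 96.3, where each meets that height, and whether that is right or left of the point:
D: 3–4 at x≈38.54 (left), 5–1 at x≈149.98 (right) → 1 crossing.
V: no edge straddles that height → 0 crossings.
X: no edge straddles that height → 0 crossings.
Only D has an odd count, so the point is inside D.

D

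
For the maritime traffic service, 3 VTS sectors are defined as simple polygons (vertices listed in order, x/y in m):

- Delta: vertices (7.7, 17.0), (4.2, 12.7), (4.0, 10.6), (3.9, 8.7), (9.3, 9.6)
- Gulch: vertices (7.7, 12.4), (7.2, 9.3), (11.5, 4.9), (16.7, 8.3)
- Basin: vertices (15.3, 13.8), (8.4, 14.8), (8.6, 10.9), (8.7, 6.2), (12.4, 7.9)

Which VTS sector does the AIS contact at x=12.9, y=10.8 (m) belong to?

Basin

Cast a ray rightward from (12.9, 10.8). For each polygon, the edges (by vertex number in listed order) whose endpoints lie on opposite sides of y = 10.8, where each meets that height, and whether that is right or left of the point:
Delta: 2–3 at x≈4.02 (left), 5–1 at x≈9.04 (left) → 0 crossings.
Gulch: 1–2 at x≈7.44 (left), 4–1 at x≈11.21 (left) → 0 crossings.
Basin: 3–4 at x≈8.60 (left), 5–1 at x≈13.83 (right) → 1 crossing.
Only Basin has an odd count, so the point is inside Basin.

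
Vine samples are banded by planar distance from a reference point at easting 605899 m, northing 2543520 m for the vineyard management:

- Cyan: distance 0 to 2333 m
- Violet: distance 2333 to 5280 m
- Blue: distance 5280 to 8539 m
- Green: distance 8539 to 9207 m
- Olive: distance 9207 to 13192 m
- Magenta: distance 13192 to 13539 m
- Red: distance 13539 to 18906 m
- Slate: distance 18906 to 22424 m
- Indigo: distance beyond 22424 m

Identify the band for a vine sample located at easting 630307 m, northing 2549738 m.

Indigo

Distance = √((630307−605899)² + (2549738−2543520)²) = √(595750464.000 + 38663524.000) = 25187.576 m.
22424 ≤ 25187.576 < ∞ → Indigo.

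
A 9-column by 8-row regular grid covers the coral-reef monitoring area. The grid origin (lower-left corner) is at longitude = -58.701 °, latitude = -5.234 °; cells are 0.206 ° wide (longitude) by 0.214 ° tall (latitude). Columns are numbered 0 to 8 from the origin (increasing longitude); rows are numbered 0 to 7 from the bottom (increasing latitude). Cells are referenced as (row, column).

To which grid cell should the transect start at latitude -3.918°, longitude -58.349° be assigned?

Column index: ⌊(-58.349 − -58.701) / 0.206⌋ = ⌊1.709⌋ = 1
Row offset from origin: ⌊(-3.918 − -5.234) / 0.214⌋ = ⌊6.150⌋ = 6 → row 6

(6, 1)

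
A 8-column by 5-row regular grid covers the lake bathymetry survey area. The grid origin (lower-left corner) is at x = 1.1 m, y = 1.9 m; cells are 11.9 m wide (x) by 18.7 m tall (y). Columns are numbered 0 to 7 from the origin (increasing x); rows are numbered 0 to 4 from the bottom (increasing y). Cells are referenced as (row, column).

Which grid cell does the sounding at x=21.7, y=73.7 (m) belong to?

(3, 1)

Column index: ⌊(21.7 − 1.1) / 11.9⌋ = ⌊1.731⌋ = 1
Row offset from origin: ⌊(73.7 − 1.9) / 18.7⌋ = ⌊3.840⌋ = 3 → row 3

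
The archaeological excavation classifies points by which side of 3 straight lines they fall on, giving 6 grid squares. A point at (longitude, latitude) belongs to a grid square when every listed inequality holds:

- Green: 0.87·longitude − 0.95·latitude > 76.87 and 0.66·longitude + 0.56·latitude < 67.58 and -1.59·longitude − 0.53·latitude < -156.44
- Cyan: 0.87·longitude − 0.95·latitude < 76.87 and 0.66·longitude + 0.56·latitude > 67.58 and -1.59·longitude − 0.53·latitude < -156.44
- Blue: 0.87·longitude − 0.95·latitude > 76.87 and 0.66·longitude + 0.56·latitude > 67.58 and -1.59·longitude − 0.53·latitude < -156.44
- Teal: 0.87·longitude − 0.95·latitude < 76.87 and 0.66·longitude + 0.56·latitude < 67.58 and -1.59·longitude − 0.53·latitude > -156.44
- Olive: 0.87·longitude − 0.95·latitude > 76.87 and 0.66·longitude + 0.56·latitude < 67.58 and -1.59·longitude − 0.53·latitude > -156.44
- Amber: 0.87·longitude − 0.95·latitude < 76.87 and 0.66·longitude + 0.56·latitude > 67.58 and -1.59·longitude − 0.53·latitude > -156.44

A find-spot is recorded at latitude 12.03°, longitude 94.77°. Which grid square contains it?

0.87·94.77 − 0.95·12.03 = 71.021, which is < 76.87
0.66·94.77 + 0.56·12.03 = 69.285, which is > 67.58
-1.59·94.77 − 0.53·12.03 = -157.060, which is < -156.44
This sign pattern matches Cyan.

Cyan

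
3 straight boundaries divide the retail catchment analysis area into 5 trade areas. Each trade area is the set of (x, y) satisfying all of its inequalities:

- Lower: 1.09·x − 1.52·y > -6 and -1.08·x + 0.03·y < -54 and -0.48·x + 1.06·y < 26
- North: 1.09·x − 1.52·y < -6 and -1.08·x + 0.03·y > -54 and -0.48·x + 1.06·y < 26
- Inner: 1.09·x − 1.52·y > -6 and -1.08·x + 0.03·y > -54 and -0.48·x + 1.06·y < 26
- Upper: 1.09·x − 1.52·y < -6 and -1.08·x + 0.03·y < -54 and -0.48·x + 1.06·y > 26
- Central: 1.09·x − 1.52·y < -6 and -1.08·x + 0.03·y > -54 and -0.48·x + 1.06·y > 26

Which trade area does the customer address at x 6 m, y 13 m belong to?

1.09·6 − 1.52·13 = -13.220, which is < -6
-1.08·6 + 0.03·13 = -6.090, which is > -54
-0.48·6 + 1.06·13 = 10.900, which is < 26
This sign pattern matches North.

North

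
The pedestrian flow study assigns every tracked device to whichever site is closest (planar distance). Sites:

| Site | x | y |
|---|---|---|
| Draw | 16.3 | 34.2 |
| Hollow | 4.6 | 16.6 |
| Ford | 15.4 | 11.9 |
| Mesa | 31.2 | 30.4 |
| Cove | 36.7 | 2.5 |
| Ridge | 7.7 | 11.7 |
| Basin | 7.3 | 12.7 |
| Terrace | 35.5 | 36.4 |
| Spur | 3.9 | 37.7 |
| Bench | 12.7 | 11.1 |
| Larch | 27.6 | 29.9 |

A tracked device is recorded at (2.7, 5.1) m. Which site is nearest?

Squared distances to each site:
Draw: 1031.770; Hollow: 135.860; Ford: 207.530; Mesa: 1452.340; Cove: 1162.760; Ridge: 68.560; Basin: 78.920; Terrace: 2055.530; Spur: 1064.200; Bench: 136.000; Larch: 1235.050.
Minimum at Ridge.

Ridge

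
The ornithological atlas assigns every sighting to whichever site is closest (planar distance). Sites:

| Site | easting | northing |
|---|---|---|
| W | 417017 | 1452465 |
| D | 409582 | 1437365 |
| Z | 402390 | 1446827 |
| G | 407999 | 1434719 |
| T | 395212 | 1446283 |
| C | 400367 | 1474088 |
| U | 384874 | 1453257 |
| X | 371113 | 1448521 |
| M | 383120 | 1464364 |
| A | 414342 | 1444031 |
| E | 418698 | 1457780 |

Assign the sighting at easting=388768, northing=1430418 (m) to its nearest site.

T

Squared distances to each site:
W: 1284076210.000; D: 481483405.000; Z: 454814165.000; G: 388329962.000; T: 293223361.000; C: 2041605701.000; U: 536783157.000; X: 639417634.000; M: 1184230820.000; A: 839343245.000; E: 1644483944.000.
Minimum at T.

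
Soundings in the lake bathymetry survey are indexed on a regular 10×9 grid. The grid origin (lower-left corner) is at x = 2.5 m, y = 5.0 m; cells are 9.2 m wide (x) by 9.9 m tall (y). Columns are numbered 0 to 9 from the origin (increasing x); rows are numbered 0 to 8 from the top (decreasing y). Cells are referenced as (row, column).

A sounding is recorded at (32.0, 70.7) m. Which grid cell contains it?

Column index: ⌊(32.0 − 2.5) / 9.2⌋ = ⌊3.207⌋ = 3
Row offset from origin: ⌊(70.7 − 5.0) / 9.9⌋ = ⌊6.636⌋ = 6 → row 2 (counted from top)

(2, 3)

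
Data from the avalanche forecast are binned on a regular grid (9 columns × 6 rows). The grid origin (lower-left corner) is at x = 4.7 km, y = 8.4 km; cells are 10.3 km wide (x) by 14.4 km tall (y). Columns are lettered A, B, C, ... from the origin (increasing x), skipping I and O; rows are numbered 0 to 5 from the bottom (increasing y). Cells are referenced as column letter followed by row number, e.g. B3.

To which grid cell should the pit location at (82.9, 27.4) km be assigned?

Column index: ⌊(82.9 − 4.7) / 10.3⌋ = ⌊7.592⌋ = 7 → column H
Row offset from origin: ⌊(27.4 − 8.4) / 14.4⌋ = ⌊1.319⌋ = 1 → row 1

H1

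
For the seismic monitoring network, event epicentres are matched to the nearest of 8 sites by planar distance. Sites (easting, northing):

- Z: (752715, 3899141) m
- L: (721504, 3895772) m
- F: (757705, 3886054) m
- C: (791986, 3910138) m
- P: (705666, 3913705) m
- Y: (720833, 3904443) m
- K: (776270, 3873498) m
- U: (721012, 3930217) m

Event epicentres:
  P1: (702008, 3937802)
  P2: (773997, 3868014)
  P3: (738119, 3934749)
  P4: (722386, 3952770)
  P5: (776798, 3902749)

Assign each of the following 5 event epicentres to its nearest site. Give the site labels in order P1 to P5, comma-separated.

P1 → U (d²=418684241.00)
P2 → K (d²=35240785.00)
P3 → U (d²=313188473.00)
P4 → U (d²=510525685.00)
P5 → C (d²=285272665.00)

U, K, U, U, C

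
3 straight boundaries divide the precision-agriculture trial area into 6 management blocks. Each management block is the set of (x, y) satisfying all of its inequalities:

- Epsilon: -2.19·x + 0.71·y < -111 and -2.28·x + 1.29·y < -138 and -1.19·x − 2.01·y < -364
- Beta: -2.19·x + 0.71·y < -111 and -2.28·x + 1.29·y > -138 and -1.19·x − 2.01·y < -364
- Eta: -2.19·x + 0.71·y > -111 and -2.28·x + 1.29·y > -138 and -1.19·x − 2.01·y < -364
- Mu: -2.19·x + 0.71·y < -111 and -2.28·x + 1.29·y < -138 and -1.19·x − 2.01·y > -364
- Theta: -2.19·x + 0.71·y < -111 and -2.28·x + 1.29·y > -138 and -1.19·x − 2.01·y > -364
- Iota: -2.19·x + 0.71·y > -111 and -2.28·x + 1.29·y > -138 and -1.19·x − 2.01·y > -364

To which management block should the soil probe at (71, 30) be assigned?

-2.19·71 + 0.71·30 = -134.190, which is < -111
-2.28·71 + 1.29·30 = -123.180, which is > -138
-1.19·71 − 2.01·30 = -144.790, which is > -364
This sign pattern matches Theta.

Theta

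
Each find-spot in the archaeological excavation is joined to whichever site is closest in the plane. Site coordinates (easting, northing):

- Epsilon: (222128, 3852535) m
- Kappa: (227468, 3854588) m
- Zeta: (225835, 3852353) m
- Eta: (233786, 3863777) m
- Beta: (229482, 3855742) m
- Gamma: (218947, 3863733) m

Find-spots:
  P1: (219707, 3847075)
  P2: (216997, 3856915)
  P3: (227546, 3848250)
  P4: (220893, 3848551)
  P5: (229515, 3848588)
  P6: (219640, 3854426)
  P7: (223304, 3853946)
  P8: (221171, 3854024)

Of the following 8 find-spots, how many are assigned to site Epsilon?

P1 → Epsilon
P2 → Epsilon
P3 → Zeta
P4 → Epsilon
P5 → Zeta
P6 → Epsilon
P7 → Epsilon
P8 → Epsilon
6 of the 8 go to Epsilon.

6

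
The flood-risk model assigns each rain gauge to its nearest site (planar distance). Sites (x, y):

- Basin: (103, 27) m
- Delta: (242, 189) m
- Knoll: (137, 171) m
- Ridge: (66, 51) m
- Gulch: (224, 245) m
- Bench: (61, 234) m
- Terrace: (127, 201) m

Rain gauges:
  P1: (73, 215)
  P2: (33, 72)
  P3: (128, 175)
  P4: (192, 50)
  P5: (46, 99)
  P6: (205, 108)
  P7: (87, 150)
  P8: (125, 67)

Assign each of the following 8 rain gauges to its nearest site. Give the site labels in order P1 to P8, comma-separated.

Bench, Ridge, Knoll, Basin, Ridge, Delta, Knoll, Basin

P1 → Bench (d²=505.00)
P2 → Ridge (d²=1530.00)
P3 → Knoll (d²=97.00)
P4 → Basin (d²=8450.00)
P5 → Ridge (d²=2704.00)
P6 → Delta (d²=7930.00)
P7 → Knoll (d²=2941.00)
P8 → Basin (d²=2084.00)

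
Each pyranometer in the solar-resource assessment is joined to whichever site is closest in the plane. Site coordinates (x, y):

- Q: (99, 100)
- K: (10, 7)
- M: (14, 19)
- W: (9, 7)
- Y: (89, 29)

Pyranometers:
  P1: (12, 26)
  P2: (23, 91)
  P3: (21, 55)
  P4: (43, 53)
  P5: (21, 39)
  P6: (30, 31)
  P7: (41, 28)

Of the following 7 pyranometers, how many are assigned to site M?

7

P1 → M
P2 → M
P3 → M
P4 → M
P5 → M
P6 → M
P7 → M
7 of the 7 go to M.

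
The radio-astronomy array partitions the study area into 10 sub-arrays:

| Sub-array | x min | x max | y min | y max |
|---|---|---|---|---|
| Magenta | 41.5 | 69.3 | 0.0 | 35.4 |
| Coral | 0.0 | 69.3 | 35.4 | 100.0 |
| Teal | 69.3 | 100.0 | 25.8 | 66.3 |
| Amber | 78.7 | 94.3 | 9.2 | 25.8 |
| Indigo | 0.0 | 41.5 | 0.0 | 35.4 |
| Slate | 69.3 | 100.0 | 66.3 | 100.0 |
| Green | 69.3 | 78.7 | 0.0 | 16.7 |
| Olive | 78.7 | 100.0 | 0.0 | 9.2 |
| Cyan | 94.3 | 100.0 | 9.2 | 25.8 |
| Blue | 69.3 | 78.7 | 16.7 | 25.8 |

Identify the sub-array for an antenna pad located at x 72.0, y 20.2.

Blue

The point has x = 72.0 and y = 20.2.
Only Blue satisfies 69.3 ≤ x ≤ 78.7 and 16.7 ≤ y ≤ 25.8.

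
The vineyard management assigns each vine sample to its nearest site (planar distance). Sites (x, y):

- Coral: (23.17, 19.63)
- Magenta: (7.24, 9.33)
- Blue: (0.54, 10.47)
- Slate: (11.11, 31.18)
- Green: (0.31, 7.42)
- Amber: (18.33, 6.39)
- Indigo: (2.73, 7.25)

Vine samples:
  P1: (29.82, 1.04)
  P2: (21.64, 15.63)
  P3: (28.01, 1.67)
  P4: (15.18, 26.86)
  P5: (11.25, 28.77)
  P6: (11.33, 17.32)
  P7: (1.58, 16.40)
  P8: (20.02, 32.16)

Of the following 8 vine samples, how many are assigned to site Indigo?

P1 → Amber
P2 → Coral
P3 → Amber
P4 → Slate
P5 → Slate
P6 → Magenta
P7 → Blue
P8 → Slate
0 of the 8 go to Indigo.

0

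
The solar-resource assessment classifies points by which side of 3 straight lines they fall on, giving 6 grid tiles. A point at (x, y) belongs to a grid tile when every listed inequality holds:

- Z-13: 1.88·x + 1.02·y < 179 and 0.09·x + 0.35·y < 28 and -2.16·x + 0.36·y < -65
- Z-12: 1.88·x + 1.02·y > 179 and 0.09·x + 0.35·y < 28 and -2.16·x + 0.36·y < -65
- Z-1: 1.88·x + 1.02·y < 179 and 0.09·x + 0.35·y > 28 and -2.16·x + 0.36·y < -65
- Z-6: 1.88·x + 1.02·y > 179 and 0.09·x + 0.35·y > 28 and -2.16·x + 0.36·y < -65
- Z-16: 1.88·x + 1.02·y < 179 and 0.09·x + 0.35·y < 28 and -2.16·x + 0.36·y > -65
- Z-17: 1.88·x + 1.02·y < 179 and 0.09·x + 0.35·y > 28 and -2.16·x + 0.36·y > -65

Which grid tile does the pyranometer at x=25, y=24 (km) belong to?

1.88·25 + 1.02·24 = 71.480, which is < 179
0.09·25 + 0.35·24 = 10.650, which is < 28
-2.16·25 + 0.36·24 = -45.360, which is > -65
This sign pattern matches Z-16.

Z-16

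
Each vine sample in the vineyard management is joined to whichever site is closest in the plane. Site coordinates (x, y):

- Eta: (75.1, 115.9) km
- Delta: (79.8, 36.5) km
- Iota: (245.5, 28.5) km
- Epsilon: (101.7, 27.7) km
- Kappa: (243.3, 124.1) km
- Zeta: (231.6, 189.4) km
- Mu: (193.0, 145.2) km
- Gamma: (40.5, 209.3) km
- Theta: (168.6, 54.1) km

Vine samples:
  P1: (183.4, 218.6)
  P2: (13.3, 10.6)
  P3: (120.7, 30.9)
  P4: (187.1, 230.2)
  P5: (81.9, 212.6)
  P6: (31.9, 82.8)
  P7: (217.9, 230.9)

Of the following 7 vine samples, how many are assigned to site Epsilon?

1

P1 → Zeta
P2 → Delta
P3 → Epsilon
P4 → Zeta
P5 → Gamma
P6 → Eta
P7 → Zeta
1 of the 7 goes to Epsilon.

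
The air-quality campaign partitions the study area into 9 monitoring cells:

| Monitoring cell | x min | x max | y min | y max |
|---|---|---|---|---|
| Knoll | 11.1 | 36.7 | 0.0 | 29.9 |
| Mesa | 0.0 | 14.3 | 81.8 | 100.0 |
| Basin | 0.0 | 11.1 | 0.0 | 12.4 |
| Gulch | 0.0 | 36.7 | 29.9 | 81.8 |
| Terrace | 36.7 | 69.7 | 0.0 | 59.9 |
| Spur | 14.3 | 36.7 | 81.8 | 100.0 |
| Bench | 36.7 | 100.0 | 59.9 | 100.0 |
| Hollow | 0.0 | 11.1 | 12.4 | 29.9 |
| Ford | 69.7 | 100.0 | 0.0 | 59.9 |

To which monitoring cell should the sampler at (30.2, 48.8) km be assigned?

The point has x = 30.2 and y = 48.8.
Only Gulch satisfies 0.0 ≤ x ≤ 36.7 and 29.9 ≤ y ≤ 81.8.

Gulch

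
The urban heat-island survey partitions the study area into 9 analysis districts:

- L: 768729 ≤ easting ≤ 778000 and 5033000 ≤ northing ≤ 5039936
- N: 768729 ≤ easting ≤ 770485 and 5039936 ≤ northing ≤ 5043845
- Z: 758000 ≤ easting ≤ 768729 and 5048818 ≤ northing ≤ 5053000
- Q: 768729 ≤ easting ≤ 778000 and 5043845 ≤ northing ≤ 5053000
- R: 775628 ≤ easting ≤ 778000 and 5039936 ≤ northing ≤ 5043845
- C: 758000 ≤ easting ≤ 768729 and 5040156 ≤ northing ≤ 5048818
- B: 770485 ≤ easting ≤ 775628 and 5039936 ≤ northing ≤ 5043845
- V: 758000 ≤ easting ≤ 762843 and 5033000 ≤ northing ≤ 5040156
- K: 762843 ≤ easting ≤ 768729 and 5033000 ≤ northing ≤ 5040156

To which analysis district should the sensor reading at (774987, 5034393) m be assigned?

L

The point has easting = 774987 and northing = 5034393.
Only L satisfies 768729 ≤ easting ≤ 778000 and 5033000 ≤ northing ≤ 5039936.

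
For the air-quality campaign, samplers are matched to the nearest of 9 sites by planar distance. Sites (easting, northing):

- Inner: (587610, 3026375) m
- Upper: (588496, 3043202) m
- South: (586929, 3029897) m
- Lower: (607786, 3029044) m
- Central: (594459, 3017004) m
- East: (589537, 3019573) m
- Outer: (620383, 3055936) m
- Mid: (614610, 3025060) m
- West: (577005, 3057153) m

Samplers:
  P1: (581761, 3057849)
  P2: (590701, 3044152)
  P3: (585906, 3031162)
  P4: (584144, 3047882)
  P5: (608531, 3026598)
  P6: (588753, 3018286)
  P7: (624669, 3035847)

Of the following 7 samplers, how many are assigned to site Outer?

P1 → West
P2 → Upper
P3 → South
P4 → Upper
P5 → Lower
P6 → East
P7 → Mid
0 of the 7 go to Outer.

0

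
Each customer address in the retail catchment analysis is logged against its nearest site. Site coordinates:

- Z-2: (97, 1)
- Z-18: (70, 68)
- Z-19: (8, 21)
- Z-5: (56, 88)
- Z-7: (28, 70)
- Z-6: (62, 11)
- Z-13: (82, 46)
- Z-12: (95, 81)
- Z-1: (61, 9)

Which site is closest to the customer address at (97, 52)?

Z-13

Squared distances to each site:
Z-2: 2601.000; Z-18: 985.000; Z-19: 8882.000; Z-5: 2977.000; Z-7: 5085.000; Z-6: 2906.000; Z-13: 261.000; Z-12: 845.000; Z-1: 3145.000.
Minimum at Z-13.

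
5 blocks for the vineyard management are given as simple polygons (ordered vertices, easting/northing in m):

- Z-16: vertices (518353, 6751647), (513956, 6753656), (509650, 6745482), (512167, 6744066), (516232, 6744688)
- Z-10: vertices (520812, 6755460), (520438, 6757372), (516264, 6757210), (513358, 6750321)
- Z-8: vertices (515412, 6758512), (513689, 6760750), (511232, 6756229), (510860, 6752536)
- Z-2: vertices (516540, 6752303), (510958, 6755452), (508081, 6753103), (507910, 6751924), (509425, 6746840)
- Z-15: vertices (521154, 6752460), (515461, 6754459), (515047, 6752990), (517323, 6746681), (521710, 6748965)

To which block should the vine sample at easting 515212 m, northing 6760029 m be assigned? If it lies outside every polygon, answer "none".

none

Cast a ray rightward from (515212, 6760029). For each polygon, the edges (by vertex number in listed order) whose endpoints lie on opposite sides of northing = 6760029, where each meets that height, and whether that is right or left of the point:
Z-16: no edge straddles that height → 0 crossings.
Z-10: no edge straddles that height → 0 crossings.
Z-8: 1–2 at easting≈514244.1 (left), 2–3 at easting≈513297.2 (left) → 0 crossings.
Z-2: no edge straddles that height → 0 crossings.
Z-15: no edge straddles that height → 0 crossings.
All counts are even, so the point lies outside every listed polygon.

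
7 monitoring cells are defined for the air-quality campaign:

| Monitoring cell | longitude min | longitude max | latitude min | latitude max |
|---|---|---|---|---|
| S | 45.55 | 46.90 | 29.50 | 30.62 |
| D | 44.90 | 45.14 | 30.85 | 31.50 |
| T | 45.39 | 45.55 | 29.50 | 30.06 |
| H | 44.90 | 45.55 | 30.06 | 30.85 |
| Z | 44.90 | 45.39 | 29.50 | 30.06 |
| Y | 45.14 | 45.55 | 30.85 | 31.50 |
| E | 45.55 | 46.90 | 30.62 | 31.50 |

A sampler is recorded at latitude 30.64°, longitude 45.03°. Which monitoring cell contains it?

H

The point has longitude = 45.03 and latitude = 30.64.
Only H satisfies 44.90 ≤ longitude ≤ 45.55 and 30.06 ≤ latitude ≤ 30.85.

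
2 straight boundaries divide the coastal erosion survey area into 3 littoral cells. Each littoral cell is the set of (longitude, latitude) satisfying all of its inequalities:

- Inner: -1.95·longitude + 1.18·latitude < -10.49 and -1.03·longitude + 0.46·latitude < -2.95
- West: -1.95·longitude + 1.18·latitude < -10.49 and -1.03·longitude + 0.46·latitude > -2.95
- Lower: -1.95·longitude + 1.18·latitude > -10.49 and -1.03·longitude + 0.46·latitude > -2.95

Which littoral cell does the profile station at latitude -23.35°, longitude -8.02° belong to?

-1.95·-8.02 + 1.18·-23.35 = -11.914, which is < -10.49
-1.03·-8.02 + 0.46·-23.35 = -2.480, which is > -2.95
This sign pattern matches West.

West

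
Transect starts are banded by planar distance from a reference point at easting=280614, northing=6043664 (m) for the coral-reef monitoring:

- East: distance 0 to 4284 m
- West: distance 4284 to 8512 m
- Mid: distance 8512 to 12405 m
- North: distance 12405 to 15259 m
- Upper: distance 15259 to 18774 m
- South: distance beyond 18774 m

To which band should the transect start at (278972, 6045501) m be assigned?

East

Distance = √((278972−280614)² + (6045501−6043664)²) = √(2696164.000 + 3374569.000) = 2463.886 m.
0 ≤ 2463.886 < 4284 → East.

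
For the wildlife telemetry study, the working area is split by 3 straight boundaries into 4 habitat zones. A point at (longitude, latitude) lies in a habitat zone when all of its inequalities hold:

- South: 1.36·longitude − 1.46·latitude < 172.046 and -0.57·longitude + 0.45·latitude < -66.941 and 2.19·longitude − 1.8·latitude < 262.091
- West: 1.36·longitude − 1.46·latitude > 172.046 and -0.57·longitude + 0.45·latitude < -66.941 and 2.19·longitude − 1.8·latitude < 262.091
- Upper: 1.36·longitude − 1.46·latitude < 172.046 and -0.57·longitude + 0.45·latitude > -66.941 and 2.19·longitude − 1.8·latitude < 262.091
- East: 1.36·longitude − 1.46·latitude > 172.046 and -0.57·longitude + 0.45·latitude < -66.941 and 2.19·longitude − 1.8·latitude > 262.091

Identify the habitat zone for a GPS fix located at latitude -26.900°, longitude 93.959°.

1.36·93.959 − 1.46·-26.900 = 167.058, which is < 172.046
-0.57·93.959 + 0.45·-26.900 = -65.662, which is > -66.941
2.19·93.959 − 1.8·-26.900 = 254.190, which is < 262.091
This sign pattern matches Upper.

Upper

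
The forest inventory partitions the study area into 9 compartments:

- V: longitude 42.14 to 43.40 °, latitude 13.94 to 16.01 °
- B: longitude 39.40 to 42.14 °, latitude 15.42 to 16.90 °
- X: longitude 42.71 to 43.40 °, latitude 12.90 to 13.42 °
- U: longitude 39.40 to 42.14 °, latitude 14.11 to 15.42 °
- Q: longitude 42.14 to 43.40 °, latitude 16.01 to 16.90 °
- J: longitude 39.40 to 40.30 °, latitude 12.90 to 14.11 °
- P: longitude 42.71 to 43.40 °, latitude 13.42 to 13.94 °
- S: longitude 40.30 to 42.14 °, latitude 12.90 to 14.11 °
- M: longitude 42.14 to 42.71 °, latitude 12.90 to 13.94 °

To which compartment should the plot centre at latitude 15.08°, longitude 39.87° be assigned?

The point has longitude = 39.87 and latitude = 15.08.
Only U satisfies 39.40 ≤ longitude ≤ 42.14 and 14.11 ≤ latitude ≤ 15.42.

U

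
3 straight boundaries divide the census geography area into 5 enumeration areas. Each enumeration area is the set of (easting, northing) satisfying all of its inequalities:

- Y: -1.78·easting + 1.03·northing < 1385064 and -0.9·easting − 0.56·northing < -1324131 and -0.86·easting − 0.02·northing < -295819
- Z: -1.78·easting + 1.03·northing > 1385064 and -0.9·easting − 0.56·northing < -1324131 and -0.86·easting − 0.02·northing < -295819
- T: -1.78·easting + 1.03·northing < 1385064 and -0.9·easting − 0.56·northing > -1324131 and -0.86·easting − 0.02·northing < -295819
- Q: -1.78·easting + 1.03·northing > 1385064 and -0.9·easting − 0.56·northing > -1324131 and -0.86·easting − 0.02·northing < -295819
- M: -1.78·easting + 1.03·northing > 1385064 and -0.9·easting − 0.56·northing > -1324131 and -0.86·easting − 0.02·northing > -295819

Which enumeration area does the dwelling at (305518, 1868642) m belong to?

T

-1.78·305518 + 1.03·1868642 = 1380879.220, which is < 1385064
-0.9·305518 − 0.56·1868642 = -1321405.720, which is > -1324131
-0.86·305518 − 0.02·1868642 = -300118.320, which is < -295819
This sign pattern matches T.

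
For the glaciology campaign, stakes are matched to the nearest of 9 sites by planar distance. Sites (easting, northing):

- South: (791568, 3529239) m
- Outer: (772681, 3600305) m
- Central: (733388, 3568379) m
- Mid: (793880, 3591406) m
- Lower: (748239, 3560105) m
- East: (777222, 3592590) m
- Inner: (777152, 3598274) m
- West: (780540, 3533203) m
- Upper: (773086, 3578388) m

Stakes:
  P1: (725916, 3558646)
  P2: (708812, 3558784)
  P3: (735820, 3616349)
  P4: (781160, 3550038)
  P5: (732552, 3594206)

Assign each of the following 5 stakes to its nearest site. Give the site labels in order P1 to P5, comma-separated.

P1 → Central (d²=150562073.00)
P2 → Central (d²=696043801.00)
P3 → Outer (d²=1616143257.00)
P4 → West (d²=283801625.00)
P5 → Central (d²=667732825.00)

Central, Central, Outer, West, Central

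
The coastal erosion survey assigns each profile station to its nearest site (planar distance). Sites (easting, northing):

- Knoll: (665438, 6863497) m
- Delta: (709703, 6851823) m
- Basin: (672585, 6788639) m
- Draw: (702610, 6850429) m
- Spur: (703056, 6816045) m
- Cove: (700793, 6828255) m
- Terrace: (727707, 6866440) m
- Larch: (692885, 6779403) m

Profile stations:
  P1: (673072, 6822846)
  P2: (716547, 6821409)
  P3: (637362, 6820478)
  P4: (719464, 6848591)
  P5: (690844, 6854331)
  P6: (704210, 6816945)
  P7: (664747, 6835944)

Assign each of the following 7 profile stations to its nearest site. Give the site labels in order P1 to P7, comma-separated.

Cove, Spur, Basin, Delta, Draw, Spur, Knoll

P1 → Cove (d²=797711122.00)
P2 → Spur (d²=210779577.00)
P3 → Basin (d²=2254381650.00)
P4 → Delta (d²=105722945.00)
P5 → Draw (d²=153664360.00)
P6 → Spur (d²=2141716.00)
P7 → Knoll (d²=759645290.00)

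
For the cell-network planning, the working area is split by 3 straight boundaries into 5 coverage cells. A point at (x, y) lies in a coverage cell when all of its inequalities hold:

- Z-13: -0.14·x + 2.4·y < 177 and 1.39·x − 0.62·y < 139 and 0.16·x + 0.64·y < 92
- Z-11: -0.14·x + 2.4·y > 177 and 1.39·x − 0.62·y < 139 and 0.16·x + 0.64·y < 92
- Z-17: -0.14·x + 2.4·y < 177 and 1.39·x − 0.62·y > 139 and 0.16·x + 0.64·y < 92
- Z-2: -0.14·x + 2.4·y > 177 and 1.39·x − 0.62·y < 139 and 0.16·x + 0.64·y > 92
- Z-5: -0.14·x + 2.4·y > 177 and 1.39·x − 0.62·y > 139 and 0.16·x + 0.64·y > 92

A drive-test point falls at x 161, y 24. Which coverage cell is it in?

-0.14·161 + 2.4·24 = 35.060, which is < 177
1.39·161 − 0.62·24 = 208.910, which is > 139
0.16·161 + 0.64·24 = 41.120, which is < 92
This sign pattern matches Z-17.

Z-17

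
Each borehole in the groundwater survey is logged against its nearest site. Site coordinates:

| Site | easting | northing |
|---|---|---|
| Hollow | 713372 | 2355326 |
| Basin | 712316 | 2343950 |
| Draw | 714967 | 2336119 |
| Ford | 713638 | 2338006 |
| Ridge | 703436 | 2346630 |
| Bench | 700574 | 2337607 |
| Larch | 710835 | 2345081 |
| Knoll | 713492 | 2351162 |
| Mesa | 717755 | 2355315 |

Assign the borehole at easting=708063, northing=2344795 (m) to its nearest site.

Squared distances to each site:
Hollow: 139087442.000; Basin: 18802034.000; Draw: 122938192.000; Ford: 77171146.000; Ridge: 24776354.000; Bench: 107752465.000; Larch: 7765780.000; Knoll: 70012730.000; Mesa: 204605264.000.
Minimum at Larch.

Larch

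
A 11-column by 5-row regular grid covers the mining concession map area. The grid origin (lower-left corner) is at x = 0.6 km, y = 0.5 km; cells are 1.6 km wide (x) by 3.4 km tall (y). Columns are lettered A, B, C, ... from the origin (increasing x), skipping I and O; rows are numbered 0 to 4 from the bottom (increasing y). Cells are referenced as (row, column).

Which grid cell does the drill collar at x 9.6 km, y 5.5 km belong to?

Column index: ⌊(9.6 − 0.6) / 1.6⌋ = ⌊5.625⌋ = 5 → column F
Row offset from origin: ⌊(5.5 − 0.5) / 3.4⌋ = ⌊1.471⌋ = 1 → row 1

(1, F)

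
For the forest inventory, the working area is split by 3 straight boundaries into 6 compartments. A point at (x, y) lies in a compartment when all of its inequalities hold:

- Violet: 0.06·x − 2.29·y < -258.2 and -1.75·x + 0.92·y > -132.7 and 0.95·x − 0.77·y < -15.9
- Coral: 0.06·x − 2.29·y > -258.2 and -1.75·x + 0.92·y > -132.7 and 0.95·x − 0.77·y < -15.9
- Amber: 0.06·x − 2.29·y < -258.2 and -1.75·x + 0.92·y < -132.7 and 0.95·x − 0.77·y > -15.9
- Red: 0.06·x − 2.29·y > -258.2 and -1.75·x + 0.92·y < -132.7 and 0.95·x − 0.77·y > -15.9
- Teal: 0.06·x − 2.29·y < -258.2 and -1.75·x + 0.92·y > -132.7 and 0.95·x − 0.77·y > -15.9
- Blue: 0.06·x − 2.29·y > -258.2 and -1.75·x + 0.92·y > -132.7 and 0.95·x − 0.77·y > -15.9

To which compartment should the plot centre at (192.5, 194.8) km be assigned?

Amber

0.06·192.5 − 2.29·194.8 = -434.542, which is < -258.2
-1.75·192.5 + 0.92·194.8 = -157.659, which is < -132.7
0.95·192.5 − 0.77·194.8 = 32.879, which is > -15.9
This sign pattern matches Amber.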